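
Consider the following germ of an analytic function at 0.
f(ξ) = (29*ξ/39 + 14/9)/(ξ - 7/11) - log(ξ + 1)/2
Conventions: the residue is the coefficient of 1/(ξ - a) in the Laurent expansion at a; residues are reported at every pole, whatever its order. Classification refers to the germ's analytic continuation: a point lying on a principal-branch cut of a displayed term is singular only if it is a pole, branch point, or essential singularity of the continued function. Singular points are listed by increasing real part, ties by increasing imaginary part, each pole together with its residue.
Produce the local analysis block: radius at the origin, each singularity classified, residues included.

Radius of convergence at 0: 7/11.
At -1: a logarithmic branch point.
At 7/11: a pole of order 1; residue 2611/1287.

Denominator factor (ξ - 7/11): pole of order 1 at 7/11, modulus 7/11.
Branch term (-1/2)*log(1 - ξ/(-1)): its argument vanishes at ξ = -1, a logarithmic branch point, modulus 1.
The radius of convergence is the smallest modulus among the singular points: 7/11.
The branch term is analytic at 7/11 and contributes nothing to the residue; only the rational part matters.
At the order-1 pole 7/11 set g(ξ) = (ξ - (7/11))*(rational part) = 29*ξ/39 + 14/9.
Simple pole: residue = g(a) at a = 7/11, which is 2611/1287.
List the singular points by increasing real part (a conjugate pair: the negative imaginary part first).


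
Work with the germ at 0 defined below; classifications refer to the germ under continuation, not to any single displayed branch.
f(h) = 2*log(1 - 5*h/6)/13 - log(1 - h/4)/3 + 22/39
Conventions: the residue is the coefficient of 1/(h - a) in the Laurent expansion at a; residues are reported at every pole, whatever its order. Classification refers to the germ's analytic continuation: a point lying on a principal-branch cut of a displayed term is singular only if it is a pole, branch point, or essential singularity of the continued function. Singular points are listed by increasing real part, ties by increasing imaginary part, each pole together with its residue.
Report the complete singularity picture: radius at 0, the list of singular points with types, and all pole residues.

Branch term (2/13)*log(1 - h/(6/5)): its argument vanishes at h = 6/5, a logarithmic branch point, modulus 6/5.
Branch term (-1/3)*log(1 - h/(4)): its argument vanishes at h = 4, a logarithmic branch point, modulus 4.
The radius of convergence is the smallest modulus among the singular points: 6/5.
List the singular points by increasing real part (a conjugate pair: the negative imaginary part first).

Radius of convergence at 0: 6/5.
At 6/5: a logarithmic branch point.
At 4: a logarithmic branch point.


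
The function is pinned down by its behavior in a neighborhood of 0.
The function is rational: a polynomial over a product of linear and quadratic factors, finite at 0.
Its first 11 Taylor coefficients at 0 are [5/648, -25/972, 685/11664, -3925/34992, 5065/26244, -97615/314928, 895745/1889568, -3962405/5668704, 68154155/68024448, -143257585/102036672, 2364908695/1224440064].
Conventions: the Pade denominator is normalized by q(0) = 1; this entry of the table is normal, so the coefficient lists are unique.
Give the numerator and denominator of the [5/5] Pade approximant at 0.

The Pade approximant has numerator coefficients [5/648, 20423/10421568, 5311/15632352, 63061/1125529344, 20939/3376588032, 257/250117632]; denominator coefficients [1, 2596207/723720, 132399/30155, 3258959/1736928, -44995/1736928, -1507895/15632352].

Taylor coefficients needed (read off): a_0 = 5/648, a_1 = -25/972, a_2 = 685/11664, a_3 = -3925/34992, a_4 = 5065/26244, a_5 = -97615/314928, a_6 = 895745/1889568, a_7 = -3962405/5668704, a_8 = 68154155/68024448, a_9 = -143257585/102036672, a_10 = 2364908695/1224440064.
Write the denominator as Q(τ) = 1 + q1*τ + q2*τ^2 + q3*τ^3 + q4*τ^4 + q5*τ^5. Requiring Q*f - P = O(τ^11) with deg P <= 5 kills the coefficients of τ^6..τ^10 in Q*f:
  τ^6: a_6 + q1*a_5 + q2*a_4 + q3*a_3 + q4*a_2 + q5*a_1 = 0, i.e. 895745/1889568 + (-97615/314928)*q1 + (5065/26244)*q2 + (-3925/34992)*q3 + (685/11664)*q4 + (-25/972)*q5 = 0.
  τ^7: a_7 + q1*a_6 + q2*a_5 + q3*a_4 + q4*a_3 + q5*a_2 = 0, i.e. -3962405/5668704 + (895745/1889568)*q1 + (-97615/314928)*q2 + (5065/26244)*q3 + (-3925/34992)*q4 + (685/11664)*q5 = 0.
  τ^8: a_8 + q1*a_7 + q2*a_6 + q3*a_5 + q4*a_4 + q5*a_3 = 0, i.e. 68154155/68024448 + (-3962405/5668704)*q1 + (895745/1889568)*q2 + (-97615/314928)*q3 + (5065/26244)*q4 + (-3925/34992)*q5 = 0.
  τ^9: a_9 + q1*a_8 + q2*a_7 + q3*a_6 + q4*a_5 + q5*a_4 = 0, i.e. -143257585/102036672 + (68154155/68024448)*q1 + (-3962405/5668704)*q2 + (895745/1889568)*q3 + (-97615/314928)*q4 + (5065/26244)*q5 = 0.
  τ^10: a_10 + q1*a_9 + q2*a_8 + q3*a_7 + q4*a_6 + q5*a_5 = 0, i.e. 2364908695/1224440064 + (-143257585/102036672)*q1 + (68154155/68024448)*q2 + (-3962405/5668704)*q3 + (895745/1889568)*q4 + (-97615/314928)*q5 = 0.
Solving this linear system: q1 = 2596207/723720, q2 = 132399/30155, q3 = 3258959/1736928, q4 = -44995/1736928, q5 = -1507895/15632352.
The numerator is Q*f truncated at degree 5: P0 = a_0 = 5/648; P1 = a_1 + q1*a_0 = 20423/10421568; P2 = a_2 + q1*a_1 + q2*a_0 = 5311/15632352; P3 = a_3 + q1*a_2 + q2*a_1 + q3*a_0 = 63061/1125529344; P4 = a_4 + q1*a_3 + q2*a_2 + q3*a_1 + q4*a_0 = 20939/3376588032; P5 = a_5 + q1*a_4 + q2*a_3 + q3*a_2 + q4*a_1 + q5*a_0 = 257/250117632.


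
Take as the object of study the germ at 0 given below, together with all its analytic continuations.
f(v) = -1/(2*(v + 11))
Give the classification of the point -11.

The point is a pole of order 1.

The denominator factor v + 11 vanishes at -11 and appears to the power 1; the numerator there equals -1/2, nonzero, and no other factor vanishes.
Hence a pole whose order is the multiplicity, 1.


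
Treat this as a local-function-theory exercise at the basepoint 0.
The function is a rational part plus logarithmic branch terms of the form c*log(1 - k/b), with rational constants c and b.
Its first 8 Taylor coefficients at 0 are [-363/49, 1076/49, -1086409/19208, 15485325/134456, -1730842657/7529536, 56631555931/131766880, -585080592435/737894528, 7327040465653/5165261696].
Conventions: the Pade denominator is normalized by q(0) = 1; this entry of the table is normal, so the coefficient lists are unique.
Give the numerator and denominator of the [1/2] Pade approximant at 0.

The Pade approximant has numerator coefficients [-363/49, -2785353103/117931975]; denominator coefficients [1, 14807281/2406775, 1428906197/134779400].

Taylor coefficients needed (read off): a_0 = -363/49, a_1 = 1076/49, a_2 = -1086409/19208, a_3 = 15485325/134456.
Write the denominator as Q(k) = 1 + q1*k + q2*k^2. Requiring Q*f - P = O(k^4) with deg P <= 1 kills the coefficients of k^2..k^3 in Q*f:
  k^2: a_2 + q1*a_1 + q2*a_0 = 0, i.e. -1086409/19208 + (1076/49)*q1 + (-363/49)*q2 = 0.
  k^3: a_3 + q1*a_2 + q2*a_1 = 0, i.e. 15485325/134456 + (-1086409/19208)*q1 + (1076/49)*q2 = 0.
Solving this linear system: q1 = 14807281/2406775, q2 = 1428906197/134779400.
The numerator is Q*f truncated at degree 1: P0 = a_0 = -363/49; P1 = a_1 + q1*a_0 = -2785353103/117931975.


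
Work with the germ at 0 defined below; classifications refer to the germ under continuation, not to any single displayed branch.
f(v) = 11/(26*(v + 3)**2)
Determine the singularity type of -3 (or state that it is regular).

The point is a pole of order 2.

The denominator factor v + 3 vanishes at -3 and appears to the power 2; the numerator there equals 11/26, nonzero, and no other factor vanishes.
Hence a pole whose order is the multiplicity, 2.


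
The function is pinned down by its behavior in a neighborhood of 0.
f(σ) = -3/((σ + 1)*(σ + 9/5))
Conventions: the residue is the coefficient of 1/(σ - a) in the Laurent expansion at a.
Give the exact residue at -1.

At the order-1 pole -1 set g(σ) = (σ - (-1))*f(σ) = -3/(σ + 9/5).
Simple pole: residue = g(a) at a = -1, which is -15/4.

The residue is -15/4.


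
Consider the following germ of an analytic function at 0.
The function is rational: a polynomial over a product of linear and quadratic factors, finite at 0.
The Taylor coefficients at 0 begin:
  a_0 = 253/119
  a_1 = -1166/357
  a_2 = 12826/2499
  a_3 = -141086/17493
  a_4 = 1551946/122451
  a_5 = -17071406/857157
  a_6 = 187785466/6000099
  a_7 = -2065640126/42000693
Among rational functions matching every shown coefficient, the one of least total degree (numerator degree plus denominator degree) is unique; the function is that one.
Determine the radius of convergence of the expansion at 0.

No rational of total degree below 2 reproduces all 8 coefficients; solving the [1/1] Pade equations on them gives f(ε) = (ε/21 + 23/17)/(ε + 7/11), whose expansion matches every shown term.
Denominator factor (ε + 7/11): pole of order 1 at -7/11, modulus 7/11.
The radius of convergence is the smallest modulus among the singular points: 7/11.

The radius of convergence is 7/11.


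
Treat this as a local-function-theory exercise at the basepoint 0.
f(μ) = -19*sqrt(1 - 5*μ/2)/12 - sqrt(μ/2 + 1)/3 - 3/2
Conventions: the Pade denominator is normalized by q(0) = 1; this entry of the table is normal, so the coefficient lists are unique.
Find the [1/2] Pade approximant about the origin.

Taylor coefficients needed (expand at 0): a_0 = -41/12, a_1 = 91/48, a_2 = 479/384, a_3 = 2371/1536.
Write the denominator as Q(μ) = 1 + q1*μ + q2*μ^2. Requiring Q*f - P = O(μ^4) with deg P <= 1 kills the coefficients of μ^2..μ^3 in Q*f:
  μ^2: a_2 + q1*a_1 + q2*a_0 = 0, i.e. 479/384 + (91/48)*q1 + (-41/12)*q2 = 0.
  μ^3: a_3 + q1*a_2 + q2*a_1 = 0, i.e. 2371/1536 + (479/384)*q1 + (91/48)*q2 = 0.
Solving this linear system: q1 = -3200/3291, q2 = -18371/105312.
The numerator is Q*f truncated at degree 1: P0 = a_0 = -41/12; P1 = a_1 + q1*a_0 = 824281/157968.

The Pade approximant has numerator coefficients [-41/12, 824281/157968]; denominator coefficients [1, -3200/3291, -18371/105312].


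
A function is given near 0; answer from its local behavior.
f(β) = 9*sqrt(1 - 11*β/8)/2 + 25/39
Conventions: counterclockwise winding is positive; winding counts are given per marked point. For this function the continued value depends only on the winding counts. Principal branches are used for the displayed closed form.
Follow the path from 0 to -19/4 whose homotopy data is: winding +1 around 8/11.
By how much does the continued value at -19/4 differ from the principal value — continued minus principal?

The rational part is single-valued and drops out of the difference; each branch term changes only by its own monodromy.
(9/2)*sqrt(1 - β/(8/11)): winding +1 is odd, the square root flips sign, contributing -2*(9/2)*sqrt(1 - (-19/4)/(8/11)) = -2*(9/2)*sqrt(241/32) = -(9/8)*sqrt(482).
Summing the contributions at β = -19/4 gives -(9/8)*sqrt(482).

Continued minus principal equals -(9/8)*sqrt(482).


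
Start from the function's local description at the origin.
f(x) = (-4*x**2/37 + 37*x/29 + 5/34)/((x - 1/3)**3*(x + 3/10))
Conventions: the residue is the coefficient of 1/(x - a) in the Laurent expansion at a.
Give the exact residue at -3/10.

The residue is 120875760/125115019.

At the order-1 pole -3/10 set g(x) = (x - (-3/10))*f(x) = (-4*x**2/37 + 37*x/29 + 5/34)/(x - 1/3)**3.
Simple pole: residue = g(a) at a = -3/10, which is 120875760/125115019.


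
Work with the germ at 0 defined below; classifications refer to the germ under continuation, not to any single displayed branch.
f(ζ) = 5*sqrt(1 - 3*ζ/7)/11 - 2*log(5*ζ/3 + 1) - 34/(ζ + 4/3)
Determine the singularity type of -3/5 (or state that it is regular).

The point is a logarithmic branch point.

The term (-2)*log(1 - ζ/(-3/5)) has argument 1 - -3/5/(-3/5) = 0 at -3/5: a logarithmic (infinitely-sheeted) branch point; the remaining terms are analytic or single-valued there.


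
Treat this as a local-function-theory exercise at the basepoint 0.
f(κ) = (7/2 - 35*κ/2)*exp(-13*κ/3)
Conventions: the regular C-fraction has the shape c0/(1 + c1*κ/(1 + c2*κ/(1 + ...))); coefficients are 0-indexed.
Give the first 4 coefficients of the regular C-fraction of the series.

Taylor coefficients (expand at 0): a_0 = 7/2, a_1 = -98/3, a_2 = 3913/36, a_3 = -34307/162.
c0 = a_0 = 7/2. Peel one level at a time: if S = 1 + c*κ/S' with S'(0) = 1, then c is the κ-coefficient of S and S' = c*κ/(S - 1).
S_1 = c0/f = 1 + (28/3)*κ + (1009/18)*κ^2 + ...; c1 = 28/3.
S_2 = c1*κ/(S_1 - 1) = 1 + (-1009/168)*κ + (388531/84672)*κ^2 + ...; c2 = -1009/168.
S_3 = c2*κ/(S_2 - 1) = 1 + (388531/508536)*κ + ...; c3 = 388531/508536.

The regular C-fraction coefficients are [7/2, 28/3, -1009/168, 388531/508536].


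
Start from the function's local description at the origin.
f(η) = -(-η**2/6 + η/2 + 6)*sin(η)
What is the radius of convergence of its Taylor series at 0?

The factor -sin(η) is entire and contributes no finite singular point.
The polynomial part has no poles.
No finite singular points: the Taylor series at 0 converges everywhere.

The radius of convergence is infinite.


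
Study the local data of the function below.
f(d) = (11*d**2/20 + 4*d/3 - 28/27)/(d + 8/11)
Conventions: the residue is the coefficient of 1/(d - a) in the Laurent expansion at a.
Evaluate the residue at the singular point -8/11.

At the order-1 pole -8/11 set g(d) = (d - (-8/11))*f(d) = 11*d**2/20 + 4*d/3 - 28/27.
Simple pole: residue = g(a) at a = -8/11, which is -2548/1485.

The residue is -2548/1485.


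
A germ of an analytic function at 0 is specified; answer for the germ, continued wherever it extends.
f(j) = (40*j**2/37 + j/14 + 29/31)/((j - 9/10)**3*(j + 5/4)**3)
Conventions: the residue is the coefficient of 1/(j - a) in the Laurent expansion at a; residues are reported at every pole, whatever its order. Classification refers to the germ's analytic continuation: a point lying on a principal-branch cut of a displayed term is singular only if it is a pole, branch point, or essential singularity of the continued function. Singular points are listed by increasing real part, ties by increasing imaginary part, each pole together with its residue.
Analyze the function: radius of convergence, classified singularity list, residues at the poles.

Radius of convergence at 0: 9/10.
At -5/4: a pole of order 3; residue -321200000/4557261733.
At 9/10: a pole of order 3; residue 321200000/4557261733.

Denominator factor (j + 5/4)^3: pole of order 3 at -5/4, modulus 5/4.
Denominator factor (j - 9/10)^3: pole of order 3 at 9/10, modulus 9/10.
The radius of convergence is the smallest modulus among the singular points: 9/10.
At the order-3 pole -5/4 set g(j) = (j - (-5/4))^3*f(j) = (40*j**2/37 + j/14 + 29/31)/(j - 9/10)**3.
Order-3 pole: residue = g''(a)/2; g''(-5/4) = -642400000/4557261733, so the residue is -321200000/4557261733.
At the order-3 pole 9/10 set g(j) = (j - (9/10))^3*f(j) = (40*j**2/37 + j/14 + 29/31)/(j + 5/4)**3.
Order-3 pole: residue = g''(a)/2; g''(9/10) = 642400000/4557261733, so the residue is 321200000/4557261733.
List the singular points by increasing real part (a conjugate pair: the negative imaginary part first).


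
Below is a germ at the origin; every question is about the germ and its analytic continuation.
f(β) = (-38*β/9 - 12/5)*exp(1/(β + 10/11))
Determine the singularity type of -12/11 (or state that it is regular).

There is no denominator, hence no pole anywhere.
The essential point of exp(1/(β - (-10/11))) is -10/11, not -12/11.
So the germ continues analytically to -12/11.

The point is a regular point.


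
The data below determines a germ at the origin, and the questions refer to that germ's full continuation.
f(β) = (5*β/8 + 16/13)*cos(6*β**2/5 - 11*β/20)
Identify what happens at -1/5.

The point is a regular point.

There is no denominator, hence no pole anywhere.
The factor cos(6*β**2/5 - 11*β/20) is entire.
So the germ continues analytically to -1/5.


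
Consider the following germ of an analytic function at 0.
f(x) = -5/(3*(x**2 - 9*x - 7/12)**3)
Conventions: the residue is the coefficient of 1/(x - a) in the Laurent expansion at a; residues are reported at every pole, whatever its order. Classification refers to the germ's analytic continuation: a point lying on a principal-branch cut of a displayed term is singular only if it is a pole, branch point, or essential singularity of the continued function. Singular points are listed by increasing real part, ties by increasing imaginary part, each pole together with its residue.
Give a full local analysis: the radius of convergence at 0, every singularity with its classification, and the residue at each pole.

Radius of convergence at 0: -9/2 + (5/6)*sqrt(30).
At 9/2 - (5/6)*sqrt(30): a pole of order 3; residue (9/312500)*sqrt(30).
At 9/2 + (5/6)*sqrt(30): a pole of order 3; residue -(9/312500)*sqrt(30).

Denominator factor (x**2 - 9*x - 7/12)^3: discriminant 250/3, real irrational roots 9/2 + (5/6)*sqrt(30) and 9/2 - (5/6)*sqrt(30); poles of order 3, moduli 9/2 + (5/6)*sqrt(30) and -9/2 + (5/6)*sqrt(30).
The radius of convergence is the smallest modulus among the singular points: -9/2 + (5/6)*sqrt(30).
The factor x**2 - 9*x - 7/12 splits as (x - a)(x - a') with a = 9/2 - (5/6)*sqrt(30), a' = 9/2 + (5/6)*sqrt(30). At the order-3 pole a set g(x) = (x - a)^3*f(x) = [-5/3] / (x - a')^3.
Order-3 pole: residue = g''(a)/2; g''(9/2 - (5/6)*sqrt(30)) = (9/156250)*sqrt(30), so the residue is (9/312500)*sqrt(30).
The factor x**2 - 9*x - 7/12 splits as (x - a)(x - a') with a = 9/2 + (5/6)*sqrt(30), a' = 9/2 - (5/6)*sqrt(30). At the order-3 pole a set g(x) = (x - a)^3*f(x) = [-5/3] / (x - a')^3.
Order-3 pole: residue = g''(a)/2; g''(9/2 + (5/6)*sqrt(30)) = -(9/156250)*sqrt(30), so the residue is -(9/312500)*sqrt(30).
List the singular points by increasing real part (a conjugate pair: the negative imaginary part first).


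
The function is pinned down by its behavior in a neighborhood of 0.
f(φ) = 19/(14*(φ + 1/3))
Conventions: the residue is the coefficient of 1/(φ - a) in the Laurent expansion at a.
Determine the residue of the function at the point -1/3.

The residue is 19/14.

At the order-1 pole -1/3 set g(φ) = (φ - (-1/3))*f(φ) = 19/14.
Simple pole: residue = g(a) at a = -1/3, which is 19/14.


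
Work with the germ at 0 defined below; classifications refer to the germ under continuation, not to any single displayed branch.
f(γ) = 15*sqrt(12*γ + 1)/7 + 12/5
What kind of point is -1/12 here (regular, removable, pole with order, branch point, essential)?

The point is an algebraic (square-root) branch point.

The term (15/7)*sqrt(1 - γ/(-1/12)) has argument 1 - -1/12/(-1/12) = 0 at -1/12: a square-root (algebraic, two-sheeted) branch point; the remaining terms are analytic or single-valued there.


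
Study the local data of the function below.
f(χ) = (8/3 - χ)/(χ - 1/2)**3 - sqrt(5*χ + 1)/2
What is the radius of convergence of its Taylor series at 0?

The radius of convergence is 1/5.

Denominator factor (χ - 1/2)^3: pole of order 3 at 1/2, modulus 1/2.
Branch term (-1/2)*sqrt(1 - χ/(-1/5)): its argument vanishes at χ = -1/5, a square-root branch point, modulus 1/5.
The radius of convergence is the smallest modulus among the singular points: 1/5.


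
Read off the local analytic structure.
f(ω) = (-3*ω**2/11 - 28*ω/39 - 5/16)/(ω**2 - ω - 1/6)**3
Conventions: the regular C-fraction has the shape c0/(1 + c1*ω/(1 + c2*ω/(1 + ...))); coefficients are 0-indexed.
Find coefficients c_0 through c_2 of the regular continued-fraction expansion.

Taylor coefficients (expand at 0): a_0 = 135/2, a_1 = -13779/13, a_2 = 1867941/143.
c0 = a_0 = 135/2. Peel one level at a time: if S = 1 + c*ω/S' with S'(0) = 1, then c is the ω-coefficient of S and S' = c*ω/(S - 1).
S_1 = c0/f = 1 + (3062/195)*ω + (22190174/418275)*ω^2 + ...; c1 = 3062/195.
S_2 = c1*ω/(S_1 - 1) = 1 + (-11095087/3283995)*ω + ...; c2 = -11095087/3283995.

The regular C-fraction coefficients are [135/2, 3062/195, -11095087/3283995].


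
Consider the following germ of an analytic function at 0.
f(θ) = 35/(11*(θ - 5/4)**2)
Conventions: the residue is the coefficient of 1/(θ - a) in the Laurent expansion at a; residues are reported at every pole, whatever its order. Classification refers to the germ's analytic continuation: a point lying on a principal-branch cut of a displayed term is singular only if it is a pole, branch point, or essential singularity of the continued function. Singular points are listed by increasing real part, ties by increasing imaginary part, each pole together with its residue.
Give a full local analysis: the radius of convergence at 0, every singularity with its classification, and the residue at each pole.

Denominator factor (θ - 5/4)^2: pole of order 2 at 5/4, modulus 5/4.
The radius of convergence is the smallest modulus among the singular points: 5/4.
At the order-2 pole 5/4 set g(θ) = (θ - (5/4))^2*f(θ) = 35/11.
Order-2 pole: residue = g'(a); g'(5/4) = 0, so the residue is 0.

Radius of convergence at 0: 5/4.
At 5/4: a pole of order 2; residue 0.


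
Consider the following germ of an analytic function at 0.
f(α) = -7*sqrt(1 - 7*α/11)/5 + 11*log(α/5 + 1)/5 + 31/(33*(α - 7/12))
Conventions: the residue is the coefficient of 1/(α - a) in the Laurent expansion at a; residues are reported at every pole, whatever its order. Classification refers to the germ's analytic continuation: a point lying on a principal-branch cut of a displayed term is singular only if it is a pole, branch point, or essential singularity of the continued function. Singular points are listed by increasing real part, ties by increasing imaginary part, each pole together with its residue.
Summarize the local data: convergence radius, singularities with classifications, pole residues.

Denominator factor (α - 7/12): pole of order 1 at 7/12, modulus 7/12.
Branch term (-7/5)*sqrt(1 - α/(11/7)): its argument vanishes at α = 11/7, a square-root branch point, modulus 11/7.
Branch term (11/5)*log(1 - α/(-5)): its argument vanishes at α = -5, a logarithmic branch point, modulus 5.
The radius of convergence is the smallest modulus among the singular points: 7/12.
The branch terms are analytic at 7/12 and contribute nothing to the residue; only the rational part matters.
At the order-1 pole 7/12 set g(α) = (α - (7/12))*(rational part) = 31/33.
Simple pole: residue = g(a) at a = 7/12, which is 31/33.
List the singular points by increasing real part (a conjugate pair: the negative imaginary part first).

Radius of convergence at 0: 7/12.
At -5: a logarithmic branch point.
At 7/12: a pole of order 1; residue 31/33.
At 11/7: an algebraic (square-root) branch point.


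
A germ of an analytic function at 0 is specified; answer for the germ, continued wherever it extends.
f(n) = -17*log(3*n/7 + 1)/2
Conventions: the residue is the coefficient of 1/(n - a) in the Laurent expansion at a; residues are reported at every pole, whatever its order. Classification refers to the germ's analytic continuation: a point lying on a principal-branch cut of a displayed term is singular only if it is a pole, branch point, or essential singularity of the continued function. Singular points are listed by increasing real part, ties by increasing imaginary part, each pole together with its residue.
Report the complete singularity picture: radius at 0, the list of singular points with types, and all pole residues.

Branch term (-17/2)*log(1 - n/(-7/3)): its argument vanishes at n = -7/3, a logarithmic branch point, modulus 7/3.
The radius of convergence is the smallest modulus among the singular points: 7/3.

Radius of convergence at 0: 7/3.
At -7/3: a logarithmic branch point.


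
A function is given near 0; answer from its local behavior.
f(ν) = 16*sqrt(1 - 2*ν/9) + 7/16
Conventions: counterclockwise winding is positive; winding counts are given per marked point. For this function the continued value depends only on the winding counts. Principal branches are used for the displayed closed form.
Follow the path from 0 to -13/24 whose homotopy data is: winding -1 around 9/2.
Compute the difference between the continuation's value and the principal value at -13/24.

The rational part is single-valued and drops out of the difference; each branch term changes only by its own monodromy.
(16)*sqrt(1 - ν/(9/2)): winding -1 is odd, the square root flips sign, contributing -2*(16)*sqrt(1 - (-13/24)/(9/2)) = -2*(16)*sqrt(121/108) = -(176/9)*sqrt(3).
Summing the contributions at ν = -13/24 gives -(176/9)*sqrt(3).

Continued minus principal equals -(176/9)*sqrt(3).


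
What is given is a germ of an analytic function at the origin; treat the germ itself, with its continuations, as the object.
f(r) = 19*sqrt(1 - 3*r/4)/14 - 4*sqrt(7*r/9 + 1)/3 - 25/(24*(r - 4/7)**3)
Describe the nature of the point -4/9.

The point is a regular point.

Denominator factors: r - 4/7 = -64/63 at r = -4/9 — none vanishes.
Branch term sqrt(1 - r/(-9/7)): argument at -4/9 is 53/81, nonzero, so -4/9 is not its branch point (a point on a principal cut is still regular for the continued germ).
Branch term sqrt(1 - r/(4/3)): argument at -4/9 is 4/3, nonzero, so -4/9 is not its branch point (a point on a principal cut is still regular for the continued germ).
So the germ continues analytically to -4/9.


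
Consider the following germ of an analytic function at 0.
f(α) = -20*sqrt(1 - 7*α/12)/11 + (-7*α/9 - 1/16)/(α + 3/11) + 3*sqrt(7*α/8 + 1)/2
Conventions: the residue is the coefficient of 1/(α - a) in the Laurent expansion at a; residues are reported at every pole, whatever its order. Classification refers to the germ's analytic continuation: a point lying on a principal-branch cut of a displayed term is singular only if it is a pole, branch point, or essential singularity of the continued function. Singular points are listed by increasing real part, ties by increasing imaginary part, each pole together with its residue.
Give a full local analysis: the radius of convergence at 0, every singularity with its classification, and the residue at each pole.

Denominator factor (α + 3/11): pole of order 1 at -3/11, modulus 3/11.
Branch term (-20/11)*sqrt(1 - α/(12/7)): its argument vanishes at α = 12/7, a square-root branch point, modulus 12/7.
Branch term (3/2)*sqrt(1 - α/(-8/7)): its argument vanishes at α = -8/7, a square-root branch point, modulus 8/7.
The radius of convergence is the smallest modulus among the singular points: 3/11.
The branch terms are analytic at -3/11 and contribute nothing to the residue; only the rational part matters.
At the order-1 pole -3/11 set g(α) = (α - (-3/11))*(rational part) = -7*α/9 - 1/16.
Simple pole: residue = g(a) at a = -3/11, which is 79/528.
List the singular points by increasing real part (a conjugate pair: the negative imaginary part first).

Radius of convergence at 0: 3/11.
At -8/7: an algebraic (square-root) branch point.
At -3/11: a pole of order 1; residue 79/528.
At 12/7: an algebraic (square-root) branch point.


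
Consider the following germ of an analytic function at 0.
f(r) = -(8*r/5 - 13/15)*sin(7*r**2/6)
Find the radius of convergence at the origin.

The radius of convergence is infinite.

The factor -sin(7*r**2/6) is entire and contributes no finite singular point.
The polynomial part has no poles.
No finite singular points: the Taylor series at 0 converges everywhere.


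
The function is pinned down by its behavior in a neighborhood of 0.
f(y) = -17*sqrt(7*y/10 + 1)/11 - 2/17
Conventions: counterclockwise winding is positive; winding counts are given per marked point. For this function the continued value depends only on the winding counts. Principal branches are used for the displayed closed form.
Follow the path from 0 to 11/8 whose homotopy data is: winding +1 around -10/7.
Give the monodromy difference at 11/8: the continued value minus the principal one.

The rational part is single-valued and drops out of the difference; each branch term changes only by its own monodromy.
(-17/11)*sqrt(1 - y/(-10/7)): winding +1 is odd, the square root flips sign, contributing -2*(-17/11)*sqrt(1 - (11/8)/(-10/7)) = -2*(-17/11)*sqrt(157/80) = (17/110)*sqrt(785).
Summing the contributions at y = 11/8 gives (17/110)*sqrt(785).

Continued minus principal equals (17/110)*sqrt(785).


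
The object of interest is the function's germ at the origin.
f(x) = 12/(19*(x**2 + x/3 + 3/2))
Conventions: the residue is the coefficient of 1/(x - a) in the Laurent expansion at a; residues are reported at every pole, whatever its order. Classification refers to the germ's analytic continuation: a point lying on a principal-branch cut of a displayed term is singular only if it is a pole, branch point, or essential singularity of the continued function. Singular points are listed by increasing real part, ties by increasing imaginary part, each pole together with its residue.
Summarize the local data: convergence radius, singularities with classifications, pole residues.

Denominator factor (x**2 + x/3 + 3/2): discriminant -53/9, complex-conjugate roots (-1/6) + ((1/6)*sqrt(53))*i and (-1/6) - ((1/6)*sqrt(53))*i; poles of order 1, moduli (1/2)*sqrt(6) and (1/2)*sqrt(6).
The radius of convergence is the smallest modulus among the singular points: (1/2)*sqrt(6).
The factor x**2 + x/3 + 3/2 splits as (x - a)(x - a') with a = (-1/6) - ((1/6)*sqrt(53))*i, a' = (-1/6) + ((1/6)*sqrt(53))*i. At the order-1 pole a set g(x) = (x - a)*f(x) = [12/19] / (x - a').
Simple pole: residue = g(a) at a = (-1/6) - ((1/6)*sqrt(53))*i, which is ((36/1007)*sqrt(53))*i.
The factor x**2 + x/3 + 3/2 splits as (x - a)(x - a') with a = (-1/6) + ((1/6)*sqrt(53))*i, a' = (-1/6) - ((1/6)*sqrt(53))*i. At the order-1 pole a set g(x) = (x - a)*f(x) = [12/19] / (x - a').
Simple pole: residue = g(a) at a = (-1/6) + ((1/6)*sqrt(53))*i, which is -((36/1007)*sqrt(53))*i.
List the singular points by increasing real part (a conjugate pair: the negative imaginary part first).

Radius of convergence at 0: (1/2)*sqrt(6).
At (-1/6) - ((1/6)*sqrt(53))*i: a pole of order 1; residue ((36/1007)*sqrt(53))*i.
At (-1/6) + ((1/6)*sqrt(53))*i: a pole of order 1; residue -((36/1007)*sqrt(53))*i.


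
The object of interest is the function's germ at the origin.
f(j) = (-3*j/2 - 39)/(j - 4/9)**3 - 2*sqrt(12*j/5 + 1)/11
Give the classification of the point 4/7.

Denominator factors: j - 4/9 = 8/63 at j = 4/7 — none vanishes.
Branch term sqrt(1 - j/(-5/12)): argument at 4/7 is 83/35, nonzero, so 4/7 is not its branch point (a point on a principal cut is still regular for the continued germ).
So the germ continues analytically to 4/7.

The point is a regular point.


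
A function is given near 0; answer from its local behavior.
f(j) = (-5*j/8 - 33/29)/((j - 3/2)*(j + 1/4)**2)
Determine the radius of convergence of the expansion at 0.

The radius of convergence is 1/4.

Denominator factor (j - 3/2): pole of order 1 at 3/2, modulus 3/2.
Denominator factor (j + 1/4)^2: pole of order 2 at -1/4, modulus 1/4.
The radius of convergence is the smallest modulus among the singular points: 1/4.


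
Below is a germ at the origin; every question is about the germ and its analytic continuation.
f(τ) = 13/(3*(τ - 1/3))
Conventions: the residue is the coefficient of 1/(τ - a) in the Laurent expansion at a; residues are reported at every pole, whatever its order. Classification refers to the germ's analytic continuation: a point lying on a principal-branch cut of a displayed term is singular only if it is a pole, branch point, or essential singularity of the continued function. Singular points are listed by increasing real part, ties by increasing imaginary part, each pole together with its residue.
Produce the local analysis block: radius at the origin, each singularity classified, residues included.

Radius of convergence at 0: 1/3.
At 1/3: a pole of order 1; residue 13/3.

Denominator factor (τ - 1/3): pole of order 1 at 1/3, modulus 1/3.
The radius of convergence is the smallest modulus among the singular points: 1/3.
At the order-1 pole 1/3 set g(τ) = (τ - (1/3))*f(τ) = 13/3.
Simple pole: residue = g(a) at a = 1/3, which is 13/3.


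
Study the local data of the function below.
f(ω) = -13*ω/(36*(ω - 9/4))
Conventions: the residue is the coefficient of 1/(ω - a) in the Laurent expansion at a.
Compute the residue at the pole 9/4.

The residue is -13/16.

At the order-1 pole 9/4 set g(ω) = (ω - (9/4))*f(ω) = -13*ω/36.
Simple pole: residue = g(a) at a = 9/4, which is -13/16.


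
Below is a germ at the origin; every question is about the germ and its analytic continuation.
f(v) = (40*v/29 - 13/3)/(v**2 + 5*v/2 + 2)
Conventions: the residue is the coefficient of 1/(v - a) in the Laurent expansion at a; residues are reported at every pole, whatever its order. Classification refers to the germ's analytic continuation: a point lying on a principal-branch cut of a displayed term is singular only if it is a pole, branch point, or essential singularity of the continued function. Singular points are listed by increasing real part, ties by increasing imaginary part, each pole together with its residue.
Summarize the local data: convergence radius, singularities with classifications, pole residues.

Radius of convergence at 0: sqrt(2).
At (-5/4) - ((1/4)*sqrt(7))*i: a pole of order 1; residue (20/29) - ((1054/609)*sqrt(7))*i.
At (-5/4) + ((1/4)*sqrt(7))*i: a pole of order 1; residue (20/29) + ((1054/609)*sqrt(7))*i.

Denominator factor (v**2 + 5*v/2 + 2): discriminant -7/4, complex-conjugate roots (-5/4) + ((1/4)*sqrt(7))*i and (-5/4) - ((1/4)*sqrt(7))*i; poles of order 1, moduli sqrt(2) and sqrt(2).
The radius of convergence is the smallest modulus among the singular points: sqrt(2).
The factor v**2 + 5*v/2 + 2 splits as (v - a)(v - a') with a = (-5/4) - ((1/4)*sqrt(7))*i, a' = (-5/4) + ((1/4)*sqrt(7))*i. At the order-1 pole a set g(v) = (v - a)*f(v) = [40*v/29 - 13/3] / (v - a').
Simple pole: residue = g(a) at a = (-5/4) - ((1/4)*sqrt(7))*i, which is (20/29) - ((1054/609)*sqrt(7))*i.
The factor v**2 + 5*v/2 + 2 splits as (v - a)(v - a') with a = (-5/4) + ((1/4)*sqrt(7))*i, a' = (-5/4) - ((1/4)*sqrt(7))*i. At the order-1 pole a set g(v) = (v - a)*f(v) = [40*v/29 - 13/3] / (v - a').
Simple pole: residue = g(a) at a = (-5/4) + ((1/4)*sqrt(7))*i, which is (20/29) + ((1054/609)*sqrt(7))*i.
List the singular points by increasing real part (a conjugate pair: the negative imaginary part first).


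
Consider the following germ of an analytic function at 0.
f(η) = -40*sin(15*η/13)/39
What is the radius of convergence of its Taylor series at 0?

The factor -sin(15*η/13) is entire and contributes no finite singular point.
The polynomial part has no poles.
No finite singular points: the Taylor series at 0 converges everywhere.

The radius of convergence is infinite.


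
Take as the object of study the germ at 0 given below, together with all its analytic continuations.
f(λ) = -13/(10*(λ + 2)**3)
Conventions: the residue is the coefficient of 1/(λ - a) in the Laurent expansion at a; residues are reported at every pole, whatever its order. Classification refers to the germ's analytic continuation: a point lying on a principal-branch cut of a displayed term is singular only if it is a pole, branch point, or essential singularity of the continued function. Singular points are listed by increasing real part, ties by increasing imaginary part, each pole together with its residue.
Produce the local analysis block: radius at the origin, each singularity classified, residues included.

Denominator factor (λ + 2)^3: pole of order 3 at -2, modulus 2.
The radius of convergence is the smallest modulus among the singular points: 2.
At the order-3 pole -2 set g(λ) = (λ - (-2))^3*f(λ) = -13/10.
Order-3 pole: residue = g''(a)/2; g''(-2) = 0, so the residue is 0.

Radius of convergence at 0: 2.
At -2: a pole of order 3; residue 0.


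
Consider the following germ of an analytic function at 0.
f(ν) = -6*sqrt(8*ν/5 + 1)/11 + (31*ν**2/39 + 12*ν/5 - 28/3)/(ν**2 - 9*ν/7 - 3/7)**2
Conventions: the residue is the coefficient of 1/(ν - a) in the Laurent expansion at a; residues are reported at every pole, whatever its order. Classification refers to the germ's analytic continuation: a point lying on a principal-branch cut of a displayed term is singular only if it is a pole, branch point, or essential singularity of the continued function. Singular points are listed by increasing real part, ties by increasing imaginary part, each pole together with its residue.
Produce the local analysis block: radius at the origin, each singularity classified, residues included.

Radius of convergence at 0: -9/14 + (1/14)*sqrt(165).
At -5/8: an algebraic (square-root) branch point.
At 9/14 - (1/14)*sqrt(165): a pole of order 2; residue -(98882/482625)*sqrt(165).
At 9/14 + (1/14)*sqrt(165): a pole of order 2; residue (98882/482625)*sqrt(165).


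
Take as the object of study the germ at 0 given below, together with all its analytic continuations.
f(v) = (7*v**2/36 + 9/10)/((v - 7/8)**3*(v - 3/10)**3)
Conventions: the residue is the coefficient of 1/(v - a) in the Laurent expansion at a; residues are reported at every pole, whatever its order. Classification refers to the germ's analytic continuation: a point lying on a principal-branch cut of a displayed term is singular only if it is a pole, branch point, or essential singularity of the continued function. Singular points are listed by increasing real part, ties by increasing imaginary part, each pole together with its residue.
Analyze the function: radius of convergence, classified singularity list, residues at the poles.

Denominator factor (v - 7/8)^3: pole of order 3 at 7/8, modulus 7/8.
Denominator factor (v - 3/10)^3: pole of order 3 at 3/10, modulus 3/10.
The radius of convergence is the smallest modulus among the singular points: 3/10.
At the order-3 pole 3/10 set g(v) = (v - (3/10))^3*f(v) = (7*v**2/36 + 9/10)/(v - 7/8)**3.
Order-3 pole: residue = g''(a)/2; g''(3/10) = -10636256000/57927087, so the residue is -5318128000/57927087.
At the order-3 pole 7/8 set g(v) = (v - (7/8))^3*f(v) = (7*v**2/36 + 9/10)/(v - 3/10)**3.
Order-3 pole: residue = g''(a)/2; g''(7/8) = 10636256000/57927087, so the residue is 5318128000/57927087.
List the singular points by increasing real part (a conjugate pair: the negative imaginary part first).

Radius of convergence at 0: 3/10.
At 3/10: a pole of order 3; residue -5318128000/57927087.
At 7/8: a pole of order 3; residue 5318128000/57927087.


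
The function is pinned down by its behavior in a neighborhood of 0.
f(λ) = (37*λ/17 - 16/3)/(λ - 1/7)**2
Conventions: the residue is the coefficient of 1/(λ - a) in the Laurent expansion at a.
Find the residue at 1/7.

At the order-2 pole 1/7 set g(λ) = (λ - (1/7))^2*f(λ) = 37*λ/17 - 16/3.
Order-2 pole: residue = g'(a); g'(1/7) = 37/17, so the residue is 37/17.

The residue is 37/17.


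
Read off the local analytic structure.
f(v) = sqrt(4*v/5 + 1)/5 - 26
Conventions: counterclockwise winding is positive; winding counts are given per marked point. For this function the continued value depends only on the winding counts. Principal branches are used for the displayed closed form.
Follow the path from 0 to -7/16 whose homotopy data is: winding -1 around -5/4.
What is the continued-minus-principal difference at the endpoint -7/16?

Continued minus principal equals -(1/25)*sqrt(65).

The rational part is single-valued and drops out of the difference; each branch term changes only by its own monodromy.
(1/5)*sqrt(1 - v/(-5/4)): winding -1 is odd, the square root flips sign, contributing -2*(1/5)*sqrt(1 - (-7/16)/(-5/4)) = -2*(1/5)*sqrt(13/20) = -(1/25)*sqrt(65).
Summing the contributions at v = -7/16 gives -(1/25)*sqrt(65).


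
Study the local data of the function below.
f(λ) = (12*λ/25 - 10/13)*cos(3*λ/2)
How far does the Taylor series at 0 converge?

The radius of convergence is infinite.

The factor cos(3*λ/2) is entire and contributes no finite singular point.
The polynomial part has no poles.
No finite singular points: the Taylor series at 0 converges everywhere.


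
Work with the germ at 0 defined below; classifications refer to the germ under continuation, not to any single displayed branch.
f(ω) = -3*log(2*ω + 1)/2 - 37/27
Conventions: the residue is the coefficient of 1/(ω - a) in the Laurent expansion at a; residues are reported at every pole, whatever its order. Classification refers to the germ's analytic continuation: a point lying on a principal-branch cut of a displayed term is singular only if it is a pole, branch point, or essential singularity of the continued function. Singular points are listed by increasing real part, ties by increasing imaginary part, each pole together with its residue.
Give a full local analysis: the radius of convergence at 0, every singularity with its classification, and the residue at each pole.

Radius of convergence at 0: 1/2.
At -1/2: a logarithmic branch point.

Branch term (-3/2)*log(1 - ω/(-1/2)): its argument vanishes at ω = -1/2, a logarithmic branch point, modulus 1/2.
The radius of convergence is the smallest modulus among the singular points: 1/2.
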